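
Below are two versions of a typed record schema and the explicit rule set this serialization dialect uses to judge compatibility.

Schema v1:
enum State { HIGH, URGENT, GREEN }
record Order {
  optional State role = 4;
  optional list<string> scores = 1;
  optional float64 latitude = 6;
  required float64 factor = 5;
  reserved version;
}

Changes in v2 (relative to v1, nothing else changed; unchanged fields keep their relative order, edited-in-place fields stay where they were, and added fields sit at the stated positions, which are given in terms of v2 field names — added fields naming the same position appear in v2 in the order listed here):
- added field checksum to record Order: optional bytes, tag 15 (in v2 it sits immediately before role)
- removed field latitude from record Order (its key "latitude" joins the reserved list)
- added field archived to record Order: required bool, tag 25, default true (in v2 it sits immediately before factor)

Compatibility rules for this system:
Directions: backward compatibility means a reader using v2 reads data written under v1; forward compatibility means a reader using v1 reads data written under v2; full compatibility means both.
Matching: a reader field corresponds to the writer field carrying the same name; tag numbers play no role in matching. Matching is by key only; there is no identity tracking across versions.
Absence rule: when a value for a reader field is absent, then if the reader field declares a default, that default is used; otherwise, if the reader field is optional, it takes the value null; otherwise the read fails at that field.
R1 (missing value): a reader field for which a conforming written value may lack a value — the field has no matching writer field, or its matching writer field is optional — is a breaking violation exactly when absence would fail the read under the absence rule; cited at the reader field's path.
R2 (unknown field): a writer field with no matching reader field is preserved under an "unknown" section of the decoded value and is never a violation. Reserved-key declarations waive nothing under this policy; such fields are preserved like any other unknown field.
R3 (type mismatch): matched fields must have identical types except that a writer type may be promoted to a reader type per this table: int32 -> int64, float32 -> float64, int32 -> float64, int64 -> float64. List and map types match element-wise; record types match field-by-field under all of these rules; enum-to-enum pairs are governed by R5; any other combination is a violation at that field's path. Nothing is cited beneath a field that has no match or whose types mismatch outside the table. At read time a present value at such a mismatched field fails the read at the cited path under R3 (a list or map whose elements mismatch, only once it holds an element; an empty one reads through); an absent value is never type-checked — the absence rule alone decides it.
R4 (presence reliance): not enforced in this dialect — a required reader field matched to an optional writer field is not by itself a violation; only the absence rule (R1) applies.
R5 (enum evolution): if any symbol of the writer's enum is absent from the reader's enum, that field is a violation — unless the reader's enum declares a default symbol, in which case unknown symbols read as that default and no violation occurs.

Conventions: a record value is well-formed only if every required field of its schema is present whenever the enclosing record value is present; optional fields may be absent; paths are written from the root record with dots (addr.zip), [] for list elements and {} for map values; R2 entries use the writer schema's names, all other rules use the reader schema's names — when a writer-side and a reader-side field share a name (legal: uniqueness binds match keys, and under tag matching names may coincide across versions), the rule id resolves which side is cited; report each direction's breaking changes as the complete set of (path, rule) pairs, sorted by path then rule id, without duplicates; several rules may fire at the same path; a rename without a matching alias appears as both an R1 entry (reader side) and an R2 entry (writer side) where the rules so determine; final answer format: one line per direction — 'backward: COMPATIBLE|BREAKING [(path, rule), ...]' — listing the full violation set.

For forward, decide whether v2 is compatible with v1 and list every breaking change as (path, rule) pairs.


forward: COMPATIBLE []

in Order below, arrows point writer -> reader
forward for Order (reader v1, writer v2):
  role <- role (State -> State, writer optional)
  scores <- scores (list<string> -> list<string>, writer optional)
  latitude: no writer match
  factor <- factor (float64 -> float64, writer required)
  checksum (writer side), unknown to reader
  archived (writer side), unknown to reader
  => forward: COMPATIBLE
ruling out the remaining Order differences:
  added field archived to record Order: required bool, tag 25, default true (in v2 it sits immediately before factor) -> triggers nothing under Order's printed rules — same verdict
  removed field latitude from record Order (its key "latitude" joins the reserved list) -> triggers nothing under Order's printed rules — same verdict
  added field checksum to record Order: optional bytes, tag 15 (in v2 it sits immediately before role) -> triggers nothing under Order's printed rules — same verdict


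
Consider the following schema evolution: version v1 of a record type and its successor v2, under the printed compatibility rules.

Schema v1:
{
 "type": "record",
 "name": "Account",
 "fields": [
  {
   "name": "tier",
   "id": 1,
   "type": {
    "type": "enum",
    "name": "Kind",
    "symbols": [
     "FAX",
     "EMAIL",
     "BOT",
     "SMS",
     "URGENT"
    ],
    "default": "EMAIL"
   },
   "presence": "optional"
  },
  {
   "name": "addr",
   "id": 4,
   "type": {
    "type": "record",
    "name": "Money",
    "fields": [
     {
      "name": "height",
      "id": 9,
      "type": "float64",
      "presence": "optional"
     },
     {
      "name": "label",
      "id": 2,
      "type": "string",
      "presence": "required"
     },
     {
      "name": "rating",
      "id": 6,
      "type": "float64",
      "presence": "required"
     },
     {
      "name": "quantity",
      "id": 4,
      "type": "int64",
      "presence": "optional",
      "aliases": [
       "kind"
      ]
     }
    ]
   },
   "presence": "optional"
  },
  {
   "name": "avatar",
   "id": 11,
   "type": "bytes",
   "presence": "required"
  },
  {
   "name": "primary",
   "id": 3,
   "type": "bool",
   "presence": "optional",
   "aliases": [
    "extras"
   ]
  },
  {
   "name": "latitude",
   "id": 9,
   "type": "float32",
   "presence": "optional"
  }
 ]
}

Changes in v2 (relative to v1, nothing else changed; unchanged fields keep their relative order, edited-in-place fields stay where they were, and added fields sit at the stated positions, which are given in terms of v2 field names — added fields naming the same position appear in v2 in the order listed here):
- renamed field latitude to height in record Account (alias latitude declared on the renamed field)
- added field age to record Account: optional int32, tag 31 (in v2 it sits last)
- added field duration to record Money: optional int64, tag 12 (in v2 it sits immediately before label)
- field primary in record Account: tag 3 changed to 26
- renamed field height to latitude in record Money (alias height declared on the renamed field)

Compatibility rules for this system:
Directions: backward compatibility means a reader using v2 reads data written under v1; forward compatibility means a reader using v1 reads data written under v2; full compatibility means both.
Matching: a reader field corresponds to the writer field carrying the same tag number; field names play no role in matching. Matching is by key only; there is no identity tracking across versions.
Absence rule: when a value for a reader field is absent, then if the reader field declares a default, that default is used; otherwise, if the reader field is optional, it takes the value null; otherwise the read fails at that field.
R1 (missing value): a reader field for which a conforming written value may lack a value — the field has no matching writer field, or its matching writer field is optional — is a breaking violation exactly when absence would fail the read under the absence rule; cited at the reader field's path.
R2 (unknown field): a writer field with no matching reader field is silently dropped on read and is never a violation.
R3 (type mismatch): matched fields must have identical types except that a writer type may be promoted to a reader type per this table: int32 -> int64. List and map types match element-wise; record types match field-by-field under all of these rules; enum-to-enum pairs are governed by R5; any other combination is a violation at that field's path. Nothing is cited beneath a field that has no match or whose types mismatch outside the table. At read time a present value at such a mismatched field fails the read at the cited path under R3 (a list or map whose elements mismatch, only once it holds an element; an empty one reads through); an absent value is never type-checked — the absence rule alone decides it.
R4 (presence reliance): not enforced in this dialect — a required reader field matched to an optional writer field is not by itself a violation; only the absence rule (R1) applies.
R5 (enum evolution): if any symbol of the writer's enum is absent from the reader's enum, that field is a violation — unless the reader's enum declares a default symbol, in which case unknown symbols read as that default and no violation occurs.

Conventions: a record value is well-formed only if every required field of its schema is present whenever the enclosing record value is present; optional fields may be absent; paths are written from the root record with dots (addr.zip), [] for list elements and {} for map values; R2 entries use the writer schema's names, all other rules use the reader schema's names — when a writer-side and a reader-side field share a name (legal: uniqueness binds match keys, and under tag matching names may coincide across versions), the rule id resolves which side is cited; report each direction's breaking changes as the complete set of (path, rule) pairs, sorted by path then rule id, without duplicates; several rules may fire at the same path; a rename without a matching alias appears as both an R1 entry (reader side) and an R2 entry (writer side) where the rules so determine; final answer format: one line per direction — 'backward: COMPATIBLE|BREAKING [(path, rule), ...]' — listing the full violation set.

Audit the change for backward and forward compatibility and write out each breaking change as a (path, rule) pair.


backward: COMPATIBLE []; forward: COMPATIBLE []

each type pair in Account: writer, then reader
backward on Account — v2 reading data written by v1:
  Kind -> Kind, writer optional: tier aligns to tier
  Money -> Money, writer optional: addr aligns to addr
  bytes -> bytes, writer required: avatar aligns to avatar
  primary: no writer match
  float32 -> float32, writer optional: height aligns to latitude
  age: no writer match
  leftover writer field: primary
  float64 -> float64, writer optional: addr.latitude aligns to addr.height
  addr.duration: no writer match
  string -> string, writer required: addr.label aligns to addr.label
  float64 -> float64, writer required: addr.rating aligns to addr.rating
  int64 -> int64, writer optional: addr.quantity aligns to addr.quantity
  nothing fires on Account: backward is COMPATIBLE
forward on Account — v1 reading data written by v2:
  Kind -> Kind, writer optional: tier aligns to tier
  Money -> Money, writer optional: addr aligns to addr
  bytes -> bytes, writer required: avatar aligns to avatar
  primary: no writer match
  float32 -> float32, writer optional: latitude aligns to height
  leftover writer field: primary
  leftover writer field: age
  float64 -> float64, writer optional: addr.height aligns to addr.latitude
  string -> string, writer required: addr.label aligns to addr.label
  float64 -> float64, writer required: addr.rating aligns to addr.rating
  int64 -> int64, writer optional: addr.quantity aligns to addr.quantity
  leftover writer field: addr.duration
  nothing fires on Account: forward is COMPATIBLE


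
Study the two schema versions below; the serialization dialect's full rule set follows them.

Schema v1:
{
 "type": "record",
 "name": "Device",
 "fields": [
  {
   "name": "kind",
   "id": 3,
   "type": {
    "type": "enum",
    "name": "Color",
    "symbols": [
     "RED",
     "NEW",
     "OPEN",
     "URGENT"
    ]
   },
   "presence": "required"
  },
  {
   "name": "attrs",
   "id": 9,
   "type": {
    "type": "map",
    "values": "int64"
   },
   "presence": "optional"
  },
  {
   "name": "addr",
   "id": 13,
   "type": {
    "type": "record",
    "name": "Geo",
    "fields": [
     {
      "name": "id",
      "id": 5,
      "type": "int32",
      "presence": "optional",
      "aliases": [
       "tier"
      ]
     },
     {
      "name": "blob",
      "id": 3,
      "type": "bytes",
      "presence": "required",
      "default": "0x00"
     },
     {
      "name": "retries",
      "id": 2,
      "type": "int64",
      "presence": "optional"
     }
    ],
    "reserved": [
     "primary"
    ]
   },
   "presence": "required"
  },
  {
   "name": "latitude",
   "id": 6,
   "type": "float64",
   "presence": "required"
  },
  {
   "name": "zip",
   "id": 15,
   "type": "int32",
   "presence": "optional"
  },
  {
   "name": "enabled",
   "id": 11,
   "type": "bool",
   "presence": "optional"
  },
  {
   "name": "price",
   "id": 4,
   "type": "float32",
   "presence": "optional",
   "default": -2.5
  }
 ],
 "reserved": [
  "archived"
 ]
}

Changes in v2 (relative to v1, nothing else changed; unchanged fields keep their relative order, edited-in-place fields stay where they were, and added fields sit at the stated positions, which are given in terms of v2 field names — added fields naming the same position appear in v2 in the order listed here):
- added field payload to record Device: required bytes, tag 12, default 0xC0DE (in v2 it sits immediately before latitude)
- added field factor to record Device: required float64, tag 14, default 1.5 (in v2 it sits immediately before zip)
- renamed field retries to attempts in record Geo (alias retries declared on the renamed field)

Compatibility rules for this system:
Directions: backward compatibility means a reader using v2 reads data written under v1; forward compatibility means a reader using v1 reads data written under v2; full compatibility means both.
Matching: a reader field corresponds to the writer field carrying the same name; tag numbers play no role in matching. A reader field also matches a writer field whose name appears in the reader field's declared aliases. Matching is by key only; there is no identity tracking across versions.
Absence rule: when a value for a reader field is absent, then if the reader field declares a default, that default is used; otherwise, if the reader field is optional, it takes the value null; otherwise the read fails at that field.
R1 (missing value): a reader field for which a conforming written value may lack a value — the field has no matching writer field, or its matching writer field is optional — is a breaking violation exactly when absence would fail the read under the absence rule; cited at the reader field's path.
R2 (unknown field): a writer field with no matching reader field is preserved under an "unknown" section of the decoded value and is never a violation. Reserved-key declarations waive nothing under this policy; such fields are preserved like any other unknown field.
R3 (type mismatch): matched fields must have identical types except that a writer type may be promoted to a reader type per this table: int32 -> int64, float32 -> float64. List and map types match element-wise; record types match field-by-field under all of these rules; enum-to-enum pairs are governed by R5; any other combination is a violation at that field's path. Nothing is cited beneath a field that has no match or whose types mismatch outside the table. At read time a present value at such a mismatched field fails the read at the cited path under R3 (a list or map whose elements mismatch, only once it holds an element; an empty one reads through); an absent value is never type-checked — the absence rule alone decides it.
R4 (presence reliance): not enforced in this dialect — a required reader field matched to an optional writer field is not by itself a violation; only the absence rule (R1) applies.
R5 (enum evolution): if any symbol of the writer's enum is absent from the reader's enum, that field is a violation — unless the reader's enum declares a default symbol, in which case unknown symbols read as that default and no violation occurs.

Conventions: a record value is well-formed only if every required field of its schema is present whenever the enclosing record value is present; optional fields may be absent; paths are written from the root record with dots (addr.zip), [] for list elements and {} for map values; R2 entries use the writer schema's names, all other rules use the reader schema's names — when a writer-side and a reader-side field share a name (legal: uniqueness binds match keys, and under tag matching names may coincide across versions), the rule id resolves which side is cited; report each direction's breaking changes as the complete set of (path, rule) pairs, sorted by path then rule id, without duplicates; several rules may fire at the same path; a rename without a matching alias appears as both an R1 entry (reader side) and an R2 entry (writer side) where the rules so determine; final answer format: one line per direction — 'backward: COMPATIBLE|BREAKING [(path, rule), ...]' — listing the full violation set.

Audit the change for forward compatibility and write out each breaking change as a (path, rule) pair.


arrows below run writer -> reader for Device
forward for Device (reader v1, writer v2):
  kind <- kind (Color -> Color, writer required)
  attrs <- attrs (map<string, int64> -> map<string, int64>, writer optional)
  addr <- addr (Geo -> Geo, writer required)
  latitude <- latitude (float64 -> float64, writer required)
  zip <- zip (int32 -> int32, writer optional)
  enabled <- enabled (bool -> bool, writer optional)
  price <- price (float32 -> float32, writer optional)
  payload (writer side), unknown to reader
  factor (writer side), unknown to reader
  addr.id <- addr.id (int32 -> int32, writer optional)
  addr.blob <- addr.blob (bytes -> bytes, writer required)
  no writer field matches reader addr.retries
  addr.attempts (writer side), unknown to reader
  => no violations; forward on Device: COMPATIBLE
checking off the Device differences that do not matter here:
  added field factor to record Device: required float64, tag 14, default 1.5 (in v2 it sits immediately before zip) -> inert for the asked Device verdict: nothing fires
  added field payload to record Device: required bytes, tag 12, default 0xC0DE (in v2 it sits immediately before latitude) -> inert for the asked Device verdict: nothing fires
  renamed field retries to attempts in record Geo (alias retries declared on the renamed field) -> inert for the asked Device verdict: nothing fires

forward: COMPATIBLE []


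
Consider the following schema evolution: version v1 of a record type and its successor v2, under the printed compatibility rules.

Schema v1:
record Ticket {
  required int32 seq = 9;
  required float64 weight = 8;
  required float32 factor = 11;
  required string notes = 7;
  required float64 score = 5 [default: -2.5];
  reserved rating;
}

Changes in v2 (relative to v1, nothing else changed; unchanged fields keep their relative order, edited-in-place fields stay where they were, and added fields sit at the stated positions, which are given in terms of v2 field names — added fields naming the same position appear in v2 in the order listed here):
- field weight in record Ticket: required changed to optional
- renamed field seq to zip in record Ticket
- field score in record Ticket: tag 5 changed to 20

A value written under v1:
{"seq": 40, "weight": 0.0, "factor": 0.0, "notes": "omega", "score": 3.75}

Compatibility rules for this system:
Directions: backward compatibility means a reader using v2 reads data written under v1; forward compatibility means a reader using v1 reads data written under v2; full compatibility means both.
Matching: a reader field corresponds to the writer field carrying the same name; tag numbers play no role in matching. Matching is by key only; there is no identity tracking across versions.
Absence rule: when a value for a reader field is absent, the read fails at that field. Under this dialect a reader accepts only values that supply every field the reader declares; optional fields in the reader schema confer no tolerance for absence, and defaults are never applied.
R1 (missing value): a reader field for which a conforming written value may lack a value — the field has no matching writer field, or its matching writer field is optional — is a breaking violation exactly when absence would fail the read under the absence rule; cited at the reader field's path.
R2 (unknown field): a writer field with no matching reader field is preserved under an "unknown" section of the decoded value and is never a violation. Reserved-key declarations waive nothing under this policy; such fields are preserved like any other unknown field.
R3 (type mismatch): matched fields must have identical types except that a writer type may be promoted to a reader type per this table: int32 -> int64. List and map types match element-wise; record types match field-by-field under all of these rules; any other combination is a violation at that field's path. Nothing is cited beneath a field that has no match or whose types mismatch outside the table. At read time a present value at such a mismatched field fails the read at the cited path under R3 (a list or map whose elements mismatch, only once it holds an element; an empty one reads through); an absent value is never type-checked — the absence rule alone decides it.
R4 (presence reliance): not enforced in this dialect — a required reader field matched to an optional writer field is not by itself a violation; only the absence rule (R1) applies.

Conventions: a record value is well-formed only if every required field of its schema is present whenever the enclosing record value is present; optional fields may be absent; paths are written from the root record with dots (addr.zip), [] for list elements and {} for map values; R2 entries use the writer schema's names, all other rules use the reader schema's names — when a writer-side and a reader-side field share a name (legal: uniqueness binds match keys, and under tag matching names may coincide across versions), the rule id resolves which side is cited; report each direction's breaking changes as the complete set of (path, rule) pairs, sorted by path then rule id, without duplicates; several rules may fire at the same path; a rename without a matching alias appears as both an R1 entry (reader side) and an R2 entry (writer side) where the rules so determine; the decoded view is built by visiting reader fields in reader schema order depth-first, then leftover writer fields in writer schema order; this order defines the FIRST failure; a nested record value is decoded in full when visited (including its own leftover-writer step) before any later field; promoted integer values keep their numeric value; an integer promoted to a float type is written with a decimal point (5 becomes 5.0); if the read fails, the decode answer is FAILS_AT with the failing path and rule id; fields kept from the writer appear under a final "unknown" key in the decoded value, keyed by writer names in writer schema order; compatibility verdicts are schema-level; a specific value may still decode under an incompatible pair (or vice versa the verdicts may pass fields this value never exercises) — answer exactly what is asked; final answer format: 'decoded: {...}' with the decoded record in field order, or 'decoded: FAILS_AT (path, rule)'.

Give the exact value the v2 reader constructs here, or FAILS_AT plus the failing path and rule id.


each type pair in Ticket: writer, then reader
decode walk for Ticket under reader schema v2:
  read fails at zip under R1 (no fill)
  => FAILS_AT (zip, R1)
the other Ticket changes do not affect what is asked:
  field weight in record Ticket: required changed to optional -> changes Ticket's schema-level verdicts only — the decode of this value is the same
  field score in record Ticket: tag 5 changed to 20 -> no rule fires on it and the decoded Ticket view is identical with or without it

decoded: FAILS_AT (zip, R1)


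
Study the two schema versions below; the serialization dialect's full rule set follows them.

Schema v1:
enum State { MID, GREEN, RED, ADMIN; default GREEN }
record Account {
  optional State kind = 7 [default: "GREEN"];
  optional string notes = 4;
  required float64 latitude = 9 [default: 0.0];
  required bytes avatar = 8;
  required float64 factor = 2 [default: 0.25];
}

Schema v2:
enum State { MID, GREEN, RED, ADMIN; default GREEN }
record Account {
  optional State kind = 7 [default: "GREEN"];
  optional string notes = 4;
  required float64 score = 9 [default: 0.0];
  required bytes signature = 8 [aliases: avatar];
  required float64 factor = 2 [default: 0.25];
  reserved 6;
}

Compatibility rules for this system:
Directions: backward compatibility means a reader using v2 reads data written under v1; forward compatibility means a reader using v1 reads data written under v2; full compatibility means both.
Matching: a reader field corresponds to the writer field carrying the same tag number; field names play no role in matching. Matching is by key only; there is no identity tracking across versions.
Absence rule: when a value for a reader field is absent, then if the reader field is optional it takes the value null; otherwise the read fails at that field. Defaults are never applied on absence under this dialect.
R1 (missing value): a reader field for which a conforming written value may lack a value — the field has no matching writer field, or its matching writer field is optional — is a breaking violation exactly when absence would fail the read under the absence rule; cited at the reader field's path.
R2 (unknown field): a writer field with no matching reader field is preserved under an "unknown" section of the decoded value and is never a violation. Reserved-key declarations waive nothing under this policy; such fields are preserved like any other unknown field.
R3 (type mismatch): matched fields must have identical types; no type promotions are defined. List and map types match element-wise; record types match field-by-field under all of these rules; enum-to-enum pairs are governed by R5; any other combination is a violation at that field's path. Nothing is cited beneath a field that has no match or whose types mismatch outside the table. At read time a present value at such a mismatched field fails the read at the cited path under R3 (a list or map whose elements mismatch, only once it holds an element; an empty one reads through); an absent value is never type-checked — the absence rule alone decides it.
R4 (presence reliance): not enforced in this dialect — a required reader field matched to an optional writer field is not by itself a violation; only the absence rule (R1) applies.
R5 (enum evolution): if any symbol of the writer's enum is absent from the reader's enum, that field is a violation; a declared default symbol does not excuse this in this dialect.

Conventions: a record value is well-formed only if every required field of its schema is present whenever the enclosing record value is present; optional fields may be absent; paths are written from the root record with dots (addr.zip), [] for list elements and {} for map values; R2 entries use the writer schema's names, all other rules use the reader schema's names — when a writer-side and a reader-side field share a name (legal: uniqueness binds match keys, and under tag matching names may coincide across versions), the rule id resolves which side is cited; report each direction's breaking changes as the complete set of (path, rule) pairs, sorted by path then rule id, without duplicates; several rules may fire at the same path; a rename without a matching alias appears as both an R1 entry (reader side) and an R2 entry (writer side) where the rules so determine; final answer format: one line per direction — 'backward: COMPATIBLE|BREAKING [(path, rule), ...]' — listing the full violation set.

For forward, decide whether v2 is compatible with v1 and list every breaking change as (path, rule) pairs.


the writer's type comes first in each Account pair
forward pass over Account, reader schema v1, writer schema v2:
  kind: paired with writer kind (State -> State; writer optional)
  notes: paired with writer notes (string -> string; writer optional)
  latitude: paired with writer score (float64 -> float64; writer required)
  avatar: paired with writer signature (bytes -> bytes; writer required)
  factor: paired with writer factor (float64 -> float64; writer required)
  => forward: COMPATIBLE
remaining Account differences; none change what is asked:
  renamed field avatar to signature in record Account (alias avatar declared on the renamed field) -> triggers nothing under Account's printed rules — same verdict
  renamed field latitude to score in record Account -> triggers nothing under Account's printed rules — same verdict

forward: COMPATIBLE []


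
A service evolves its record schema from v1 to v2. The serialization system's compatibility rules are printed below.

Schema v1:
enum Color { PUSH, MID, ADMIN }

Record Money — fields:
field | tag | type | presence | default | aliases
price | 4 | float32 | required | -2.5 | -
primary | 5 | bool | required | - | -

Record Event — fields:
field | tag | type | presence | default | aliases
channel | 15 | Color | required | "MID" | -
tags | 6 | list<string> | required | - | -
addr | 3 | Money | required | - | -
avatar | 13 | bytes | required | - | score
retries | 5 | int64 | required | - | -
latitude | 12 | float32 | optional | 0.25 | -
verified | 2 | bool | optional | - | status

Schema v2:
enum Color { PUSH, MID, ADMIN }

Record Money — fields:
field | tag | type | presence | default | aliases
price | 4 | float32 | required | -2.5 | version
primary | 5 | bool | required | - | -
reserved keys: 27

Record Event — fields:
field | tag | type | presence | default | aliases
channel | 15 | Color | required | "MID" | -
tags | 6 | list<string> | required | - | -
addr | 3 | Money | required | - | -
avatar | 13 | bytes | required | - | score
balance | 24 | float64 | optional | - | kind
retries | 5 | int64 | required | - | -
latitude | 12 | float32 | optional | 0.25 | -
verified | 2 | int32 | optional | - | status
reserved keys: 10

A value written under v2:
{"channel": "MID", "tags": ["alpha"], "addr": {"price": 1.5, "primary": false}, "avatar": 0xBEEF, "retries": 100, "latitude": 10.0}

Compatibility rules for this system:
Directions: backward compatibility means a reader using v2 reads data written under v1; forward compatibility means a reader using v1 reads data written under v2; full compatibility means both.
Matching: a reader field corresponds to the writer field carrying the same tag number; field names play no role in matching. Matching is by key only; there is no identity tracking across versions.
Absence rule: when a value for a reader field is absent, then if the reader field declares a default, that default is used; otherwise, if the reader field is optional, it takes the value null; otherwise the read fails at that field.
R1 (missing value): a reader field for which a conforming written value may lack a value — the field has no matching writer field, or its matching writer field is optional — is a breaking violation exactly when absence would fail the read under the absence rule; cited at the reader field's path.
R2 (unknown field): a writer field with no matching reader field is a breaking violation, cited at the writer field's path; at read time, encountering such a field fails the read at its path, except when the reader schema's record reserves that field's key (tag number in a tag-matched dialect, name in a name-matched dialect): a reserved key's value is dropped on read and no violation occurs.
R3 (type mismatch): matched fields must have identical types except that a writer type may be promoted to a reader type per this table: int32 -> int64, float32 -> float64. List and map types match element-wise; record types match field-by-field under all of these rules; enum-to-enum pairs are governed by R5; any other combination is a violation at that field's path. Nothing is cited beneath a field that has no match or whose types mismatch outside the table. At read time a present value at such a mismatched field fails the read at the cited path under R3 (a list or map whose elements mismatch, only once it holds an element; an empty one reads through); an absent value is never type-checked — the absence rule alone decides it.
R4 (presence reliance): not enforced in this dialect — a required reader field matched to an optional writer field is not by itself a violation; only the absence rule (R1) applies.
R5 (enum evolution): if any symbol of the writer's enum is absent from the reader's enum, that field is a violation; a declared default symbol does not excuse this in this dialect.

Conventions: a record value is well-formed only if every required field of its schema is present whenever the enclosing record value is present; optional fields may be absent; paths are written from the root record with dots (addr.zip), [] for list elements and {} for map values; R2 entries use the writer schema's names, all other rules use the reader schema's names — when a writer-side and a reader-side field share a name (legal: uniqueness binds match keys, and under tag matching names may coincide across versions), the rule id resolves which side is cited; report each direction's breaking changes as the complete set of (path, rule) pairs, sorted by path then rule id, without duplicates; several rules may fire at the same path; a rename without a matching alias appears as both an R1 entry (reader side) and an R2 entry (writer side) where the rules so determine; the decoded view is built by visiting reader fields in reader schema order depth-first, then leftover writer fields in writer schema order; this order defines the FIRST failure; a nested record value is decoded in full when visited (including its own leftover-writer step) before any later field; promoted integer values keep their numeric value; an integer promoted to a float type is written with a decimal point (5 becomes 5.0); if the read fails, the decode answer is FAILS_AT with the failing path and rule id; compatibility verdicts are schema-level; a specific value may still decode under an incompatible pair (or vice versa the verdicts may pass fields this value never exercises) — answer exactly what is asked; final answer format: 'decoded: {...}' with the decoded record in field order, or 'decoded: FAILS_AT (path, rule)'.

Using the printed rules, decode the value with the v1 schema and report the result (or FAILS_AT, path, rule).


decoded: {"channel": "MID", "tags": ["alpha"], "addr": {"price": 1.5, "primary": false}, "avatar": 0xBEEF, "retries": 100, "latitude": 10.0, "verified": null}

each type pair in Event: writer, then reader
decode (reader v1):
  channel := "MID"
  tags := ["alpha"]
  addr.price := 1.5
  addr.primary := false
  avatar := 0xBEEF
  retries := 100
  latitude := 10.0
  verified := null (absent, optional -> null)
  => decoded: {"channel": "MID", "tags": ["alpha"], "addr": {"price": 1.5, "primary": false}, "avatar": 0xBEEF, "retries": 100, "latitude": 10.0, "verified": null}
checking off the Event differences that do not matter here:
  field verified in record Event: type bool changed to int32 -> schema-level compatibility only; this Event value's decode is unchanged
  added field balance to record Event: optional float64, tag 24 (in v2 it sits immediately before retries) -> schema-level compatibility only; this Event value's decode is unchanged


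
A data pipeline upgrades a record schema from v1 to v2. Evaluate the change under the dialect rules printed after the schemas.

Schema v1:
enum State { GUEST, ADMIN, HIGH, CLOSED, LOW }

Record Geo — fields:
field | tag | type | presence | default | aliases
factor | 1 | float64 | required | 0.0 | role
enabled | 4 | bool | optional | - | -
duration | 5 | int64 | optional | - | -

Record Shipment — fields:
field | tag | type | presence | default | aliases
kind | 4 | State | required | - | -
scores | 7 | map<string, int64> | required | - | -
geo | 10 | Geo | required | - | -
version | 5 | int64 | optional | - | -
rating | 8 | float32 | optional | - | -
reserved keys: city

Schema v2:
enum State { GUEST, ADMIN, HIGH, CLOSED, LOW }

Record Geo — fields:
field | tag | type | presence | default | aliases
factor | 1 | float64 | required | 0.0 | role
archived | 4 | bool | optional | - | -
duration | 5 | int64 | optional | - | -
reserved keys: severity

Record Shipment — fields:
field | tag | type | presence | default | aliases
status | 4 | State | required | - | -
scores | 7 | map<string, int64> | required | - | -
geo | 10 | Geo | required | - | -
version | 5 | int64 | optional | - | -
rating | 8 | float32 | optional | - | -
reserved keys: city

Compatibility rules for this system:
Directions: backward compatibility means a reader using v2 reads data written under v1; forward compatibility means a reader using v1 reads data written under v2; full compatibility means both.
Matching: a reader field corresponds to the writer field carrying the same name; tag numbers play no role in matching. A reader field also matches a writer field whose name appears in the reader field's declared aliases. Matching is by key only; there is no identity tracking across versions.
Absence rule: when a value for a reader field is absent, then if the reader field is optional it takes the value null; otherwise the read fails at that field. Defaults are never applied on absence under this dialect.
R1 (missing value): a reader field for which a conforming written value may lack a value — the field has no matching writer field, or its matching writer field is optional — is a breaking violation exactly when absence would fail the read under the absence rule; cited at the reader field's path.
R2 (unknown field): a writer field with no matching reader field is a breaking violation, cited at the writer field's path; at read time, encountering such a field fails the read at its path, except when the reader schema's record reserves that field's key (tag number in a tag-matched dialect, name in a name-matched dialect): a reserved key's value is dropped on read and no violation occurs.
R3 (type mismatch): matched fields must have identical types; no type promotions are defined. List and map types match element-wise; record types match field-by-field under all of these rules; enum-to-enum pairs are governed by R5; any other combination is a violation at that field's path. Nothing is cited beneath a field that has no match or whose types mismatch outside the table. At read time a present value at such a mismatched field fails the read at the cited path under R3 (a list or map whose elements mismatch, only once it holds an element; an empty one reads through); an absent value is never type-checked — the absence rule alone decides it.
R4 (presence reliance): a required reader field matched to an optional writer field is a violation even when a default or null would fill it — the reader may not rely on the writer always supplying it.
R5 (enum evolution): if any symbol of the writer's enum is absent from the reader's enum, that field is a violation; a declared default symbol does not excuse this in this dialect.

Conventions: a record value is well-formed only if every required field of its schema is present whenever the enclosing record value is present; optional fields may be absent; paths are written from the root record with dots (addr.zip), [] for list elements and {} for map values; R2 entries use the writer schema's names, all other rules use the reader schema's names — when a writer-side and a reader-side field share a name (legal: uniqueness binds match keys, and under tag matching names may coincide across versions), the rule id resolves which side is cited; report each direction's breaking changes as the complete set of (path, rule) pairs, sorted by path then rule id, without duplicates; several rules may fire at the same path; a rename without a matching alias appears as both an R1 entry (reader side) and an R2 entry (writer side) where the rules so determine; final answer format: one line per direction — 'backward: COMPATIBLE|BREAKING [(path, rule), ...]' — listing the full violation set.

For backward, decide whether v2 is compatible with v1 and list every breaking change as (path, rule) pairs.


backward: BREAKING [(geo.enabled, R2), (kind, R2), (status, R1)]

each type pair in Shipment: writer, then reader
checking backward for Shipment: reader v2 against writer v1:
  no writer field matches reader status
  map<string, int64> -> map<string, int64>, writer required: scores aligns to scores
  Geo -> Geo, writer required: geo aligns to geo
  int64 -> int64, writer optional: version aligns to version
  float32 -> float32, writer optional: rating aligns to rating
  writer kind: unknown to reader
  float64 -> float64, writer required: geo.factor aligns to geo.factor
  no writer field matches reader geo.archived
  int64 -> int64, writer optional: geo.duration aligns to geo.duration
  writer geo.enabled: unknown to reader
  violation R2 at geo.enabled
  violation R2 at kind
  violation R1 at status
  backward on Shipment therefore BREAKING (3)
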